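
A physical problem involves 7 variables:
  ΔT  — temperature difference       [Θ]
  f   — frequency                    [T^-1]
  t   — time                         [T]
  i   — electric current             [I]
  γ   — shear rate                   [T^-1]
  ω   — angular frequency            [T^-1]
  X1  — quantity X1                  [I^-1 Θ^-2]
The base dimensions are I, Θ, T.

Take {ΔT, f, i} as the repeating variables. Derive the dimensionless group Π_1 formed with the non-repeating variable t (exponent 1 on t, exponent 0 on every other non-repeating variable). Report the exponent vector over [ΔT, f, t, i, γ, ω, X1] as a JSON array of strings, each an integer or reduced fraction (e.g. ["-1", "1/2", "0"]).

Exponent matrix [I,Θ,T] × [ΔT,f,t,i,γ,ω,X1]:
  I: [ 0  0  0  1  0  0 -1]
  Θ: [ 1  0  0  0  0  0 -2]
  T: [ 0 -1  1  0 -1 -1  0]
RREF → pivots at {ΔT,f,i} ⇒ r = 3
Pivot set = {ΔT,f,i}, free = {t,γ,ω,X1}
RREF:
  r0: [   1    0    0    0    0    0   -2]
  r1: [   0    1   -1    0    1    1    0]
  r2: [   0    0    0    1    0    0   -1]
Fix exponent of t at 1, γ at 0, ω at 0, X1 at 0; solve each RREF row for its pivot's exponent:
  r0: exp(ΔT) + (0)·1 = 0 ⇒ exp(ΔT) = 0
  r1: exp(f) + (-1)·1 = 0 ⇒ exp(f) = 1
  r2: exp(i) + (0)·1 = 0 ⇒ exp(i) = 0
Π_1 = f · t

["0", "1", "1", "0", "0", "0", "0"]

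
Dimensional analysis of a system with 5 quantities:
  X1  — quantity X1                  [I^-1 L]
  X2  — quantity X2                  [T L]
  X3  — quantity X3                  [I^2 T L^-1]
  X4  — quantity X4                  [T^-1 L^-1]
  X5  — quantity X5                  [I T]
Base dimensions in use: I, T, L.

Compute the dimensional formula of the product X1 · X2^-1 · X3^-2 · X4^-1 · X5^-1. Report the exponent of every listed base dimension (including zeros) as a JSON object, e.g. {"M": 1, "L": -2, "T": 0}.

Exponent matrix [I,T,L] × [X1,X2,X3,X4,X5]:
  I: [-1  0  2  0  1]
  T: [ 0  1  1 -1  1]
  L: [ 1  1 -1 -1  0]
  [I]: (1)·-1+(-1)·0+(-2)·2+(-1)·0+(-1)·1 = -6
  [T]: (1)·0+(-1)·1+(-2)·1+(-1)·-1+(-1)·1 = -3
  [L]: (1)·1+(-1)·1+(-2)·-1+(-1)·-1+(-1)·0 = 3
⇒ I^-6 T^-3 L^3

{"I": -6, "T": -3, "L": 3}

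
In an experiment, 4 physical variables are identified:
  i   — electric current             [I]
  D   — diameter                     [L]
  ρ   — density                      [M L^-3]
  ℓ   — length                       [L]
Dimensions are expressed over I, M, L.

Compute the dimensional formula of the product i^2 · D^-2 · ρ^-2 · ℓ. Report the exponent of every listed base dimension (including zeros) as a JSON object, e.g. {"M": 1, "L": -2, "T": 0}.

Exponent matrix [I,M,L] × [i,D,ρ,ℓ]:
  I: [ 1  0  0  0]
  M: [ 0  0  1  0]
  L: [ 0  1 -3  1]
  [I]: (2)·1+(-2)·0+(-2)·0+(1)·0 = 2
  [M]: (2)·0+(-2)·0+(-2)·1+(1)·0 = -2
  [L]: (2)·0+(-2)·1+(-2)·-3+(1)·1 = 5
⇒ I^2 M^-2 L^5

{"I": 2, "M": -2, "L": 5}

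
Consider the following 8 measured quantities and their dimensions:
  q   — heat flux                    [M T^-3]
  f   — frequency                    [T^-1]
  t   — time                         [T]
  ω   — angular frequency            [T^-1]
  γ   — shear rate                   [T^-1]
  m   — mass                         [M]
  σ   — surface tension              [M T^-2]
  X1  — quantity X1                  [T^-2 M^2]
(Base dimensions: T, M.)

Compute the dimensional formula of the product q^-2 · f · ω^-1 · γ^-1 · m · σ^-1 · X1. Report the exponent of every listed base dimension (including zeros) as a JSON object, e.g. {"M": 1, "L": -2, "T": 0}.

{"T": 7, "M": 0}

Dimensional matrix (T×M by q×f×t×ω×γ×m×σ×X1):
  T: [-3 -1  1 -1 -1  0 -2 -2]
  M: [ 1  0  0  0  0  1  1  2]
  [T]: (-2)·-3+(1)·-1+(-1)·-1+(-1)·-1+(1)·0+(-1)·-2+(1)·-2 = 7
  [M]: (-2)·1+(1)·0+(-1)·0+(-1)·0+(1)·1+(-1)·1+(1)·2 = 0
⇒ T^7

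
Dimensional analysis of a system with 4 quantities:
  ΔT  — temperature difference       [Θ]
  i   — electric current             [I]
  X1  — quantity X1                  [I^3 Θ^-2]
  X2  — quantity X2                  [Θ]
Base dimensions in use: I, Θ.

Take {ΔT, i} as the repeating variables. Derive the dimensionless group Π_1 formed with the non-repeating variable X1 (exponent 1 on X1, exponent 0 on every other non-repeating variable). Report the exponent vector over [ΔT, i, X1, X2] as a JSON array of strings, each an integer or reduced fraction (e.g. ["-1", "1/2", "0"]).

["2", "-3", "1", "0"]

Write exponents as rows I,Θ / cols ΔT,i,X1,X2:
  I: [ 0  1  3  0]
  Θ: [ 1  0 -2  1]
Row reduction gives pivot columns ΔT,i; rank = 2
Pivot set = {ΔT,i}, free = {X1,X2}
RREF:
  r0: [   1    0   -2    1]
  r1: [   0    1    3    0]
Fix exponent of X1 at 1, X2 at 0; solve each RREF row for its pivot's exponent:
  r0: exp(ΔT) + (-2)·1 = 0 ⇒ exp(ΔT) = 2
  r1: exp(i) + (3)·1 = 0 ⇒ exp(i) = -3
Π_1 = ΔT^2 · i^-3 · X1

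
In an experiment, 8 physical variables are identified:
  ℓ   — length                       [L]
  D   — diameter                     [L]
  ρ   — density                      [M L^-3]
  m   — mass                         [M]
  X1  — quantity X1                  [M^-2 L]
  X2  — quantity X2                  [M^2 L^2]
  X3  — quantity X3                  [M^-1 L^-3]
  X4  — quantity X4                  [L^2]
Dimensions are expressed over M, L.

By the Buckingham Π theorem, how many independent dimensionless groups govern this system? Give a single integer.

6

Exponent matrix [M,L] × [ℓ,D,ρ,m,X1,X2,X3,X4]:
  M: [ 0  0  1  1 -2  2 -1  0]
  L: [ 1  1 -3  0  1  2 -3  2]
Row reduction gives pivot columns ℓ,ρ; rank = 2
Π count = n − r = 8 − 2 = 6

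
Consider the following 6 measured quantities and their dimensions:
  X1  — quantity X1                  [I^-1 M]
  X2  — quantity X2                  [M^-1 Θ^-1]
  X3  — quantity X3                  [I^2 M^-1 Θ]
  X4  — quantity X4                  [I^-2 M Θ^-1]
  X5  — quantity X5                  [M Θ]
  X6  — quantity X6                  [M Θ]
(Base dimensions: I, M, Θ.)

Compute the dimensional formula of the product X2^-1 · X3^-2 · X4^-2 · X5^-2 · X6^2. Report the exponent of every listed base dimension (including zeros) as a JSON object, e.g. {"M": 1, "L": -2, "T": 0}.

Exponent matrix [I,M,Θ] × [X1,X2,X3,X4,X5,X6]:
  I: [-1  0  2 -2  0  0]
  M: [ 1 -1 -1  1  1  1]
  Θ: [ 0 -1  1 -1  1  1]
  [I]: (-1)·0+(-2)·2+(-2)·-2+(-2)·0+(2)·0 = 0
  [M]: (-1)·-1+(-2)·-1+(-2)·1+(-2)·1+(2)·1 = 1
  [Θ]: (-1)·-1+(-2)·1+(-2)·-1+(-2)·1+(2)·1 = 1
⇒ M Θ

{"I": 0, "M": 1, "Θ": 1}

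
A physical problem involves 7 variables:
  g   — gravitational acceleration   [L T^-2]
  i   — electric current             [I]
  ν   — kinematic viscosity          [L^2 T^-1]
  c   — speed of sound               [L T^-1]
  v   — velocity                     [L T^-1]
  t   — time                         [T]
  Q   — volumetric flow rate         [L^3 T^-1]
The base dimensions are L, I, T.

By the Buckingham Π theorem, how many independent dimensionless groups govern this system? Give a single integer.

4

Write exponents as rows L,I,T / cols g,i,ν,c,v,t,Q:
  L: [ 1  0  2  1  1  0  3]
  I: [ 0  1  0  0  0  0  0]
  T: [-2  0 -1 -1 -1  1 -1]
Echelon form has 3 nonzero rows (pivots: g,i,ν)
n=7, r=3 ⇒ 4 dimensionless groups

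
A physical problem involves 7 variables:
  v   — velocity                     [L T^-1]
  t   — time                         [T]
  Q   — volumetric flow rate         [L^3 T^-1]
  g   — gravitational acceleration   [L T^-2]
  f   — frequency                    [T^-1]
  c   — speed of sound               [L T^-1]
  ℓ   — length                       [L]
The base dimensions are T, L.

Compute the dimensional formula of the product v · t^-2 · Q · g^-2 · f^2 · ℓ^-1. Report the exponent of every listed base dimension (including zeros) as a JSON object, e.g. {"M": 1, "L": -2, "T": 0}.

Write exponents as rows T,L / cols v,t,Q,g,f,c,ℓ:
  T: [-1  1 -1 -2 -1 -1  0]
  L: [ 1  0  3  1  0  1  1]
  [T]: (1)·-1+(-2)·1+(1)·-1+(-2)·-2+(2)·-1+(-1)·0 = -2
  [L]: (1)·1+(-2)·0+(1)·3+(-2)·1+(2)·0+(-1)·1 = 1
⇒ T^-2 L

{"T": -2, "L": 1}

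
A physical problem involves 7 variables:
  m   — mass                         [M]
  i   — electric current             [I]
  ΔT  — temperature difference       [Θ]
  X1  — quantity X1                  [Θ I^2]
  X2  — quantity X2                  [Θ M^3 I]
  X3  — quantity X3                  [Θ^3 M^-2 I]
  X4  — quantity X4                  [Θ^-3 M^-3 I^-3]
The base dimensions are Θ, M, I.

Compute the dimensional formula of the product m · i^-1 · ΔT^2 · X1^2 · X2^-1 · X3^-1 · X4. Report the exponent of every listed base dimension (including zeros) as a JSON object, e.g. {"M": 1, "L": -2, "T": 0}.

{"Θ": -3, "M": -3, "I": -2}

Exponent matrix [Θ,M,I] × [m,i,ΔT,X1,X2,X3,X4]:
  Θ: [ 0  0  1  1  1  3 -3]
  M: [ 1  0  0  0  3 -2 -3]
  I: [ 0  1  0  2  1  1 -3]
  [Θ]: (1)·0+(-1)·0+(2)·1+(2)·1+(-1)·1+(-1)·3+(1)·-3 = -3
  [M]: (1)·1+(-1)·0+(2)·0+(2)·0+(-1)·3+(-1)·-2+(1)·-3 = -3
  [I]: (1)·0+(-1)·1+(2)·0+(2)·2+(-1)·1+(-1)·1+(1)·-3 = -2
⇒ Θ^-3 M^-3 I^-2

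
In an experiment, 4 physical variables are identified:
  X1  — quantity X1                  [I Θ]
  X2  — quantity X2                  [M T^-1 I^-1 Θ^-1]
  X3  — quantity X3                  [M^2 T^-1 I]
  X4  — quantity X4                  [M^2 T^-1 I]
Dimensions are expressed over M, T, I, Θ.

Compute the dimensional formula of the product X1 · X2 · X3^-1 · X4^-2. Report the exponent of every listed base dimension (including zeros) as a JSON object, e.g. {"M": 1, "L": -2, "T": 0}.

Write exponents as rows M,T,I,Θ / cols X1,X2,X3,X4:
  M: [ 0  1  2  2]
  T: [ 0 -1 -1 -1]
  I: [ 1 -1  1  1]
  Θ: [ 1 -1  0  0]
  [M]: (1)·0+(1)·1+(-1)·2+(-2)·2 = -5
  [T]: (1)·0+(1)·-1+(-1)·-1+(-2)·-1 = 2
  [I]: (1)·1+(1)·-1+(-1)·1+(-2)·1 = -3
  [Θ]: (1)·1+(1)·-1+(-1)·0+(-2)·0 = 0
⇒ M^-5 T^2 I^-3

{"M": -5, "T": 2, "I": -3, "Θ": 0}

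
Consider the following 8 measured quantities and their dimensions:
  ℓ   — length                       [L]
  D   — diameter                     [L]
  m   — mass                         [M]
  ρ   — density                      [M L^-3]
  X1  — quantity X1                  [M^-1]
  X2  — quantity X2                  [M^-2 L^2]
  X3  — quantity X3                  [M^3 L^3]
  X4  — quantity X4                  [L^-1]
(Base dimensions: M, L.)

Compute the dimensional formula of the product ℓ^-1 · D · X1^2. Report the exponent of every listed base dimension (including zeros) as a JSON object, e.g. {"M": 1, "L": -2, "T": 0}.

Exponent matrix [M,L] × [ℓ,D,m,ρ,X1,X2,X3,X4]:
  M: [ 0  0  1  1 -1 -2  3  0]
  L: [ 1  1  0 -3  0  2  3 -1]
  [M]: (-1)·0+(1)·0+(2)·-1 = -2
  [L]: (-1)·1+(1)·1+(2)·0 = 0
⇒ M^-2

{"M": -2, "L": 0}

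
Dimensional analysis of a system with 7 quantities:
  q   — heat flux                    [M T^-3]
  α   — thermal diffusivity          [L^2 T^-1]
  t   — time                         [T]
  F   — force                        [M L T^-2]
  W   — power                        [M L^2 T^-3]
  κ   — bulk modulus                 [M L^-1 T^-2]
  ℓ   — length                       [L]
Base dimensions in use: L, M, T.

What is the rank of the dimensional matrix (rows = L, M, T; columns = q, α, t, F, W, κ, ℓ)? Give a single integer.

3

Dimensional matrix (L×M×T by q×α×t×F×W×κ×ℓ):
  L: [ 0  2  0  1  2 -1  1]
  M: [ 1  0  0  1  1  1  0]
  T: [-3 -1  1 -2 -3 -2  0]
Row reduction gives pivot columns q,α,t; rank = 3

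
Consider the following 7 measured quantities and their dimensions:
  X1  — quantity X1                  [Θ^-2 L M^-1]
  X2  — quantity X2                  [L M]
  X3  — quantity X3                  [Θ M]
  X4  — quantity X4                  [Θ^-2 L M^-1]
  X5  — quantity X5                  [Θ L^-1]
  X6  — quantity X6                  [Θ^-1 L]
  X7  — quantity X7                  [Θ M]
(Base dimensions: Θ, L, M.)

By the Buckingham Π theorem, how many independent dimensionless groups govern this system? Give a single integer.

5

Write exponents as rows Θ,L,M / cols X1,X2,X3,X4,X5,X6,X7:
  Θ: [-2  0  1 -2  1 -1  1]
  L: [ 1  1  0  1 -1  1  0]
  M: [-1  1  1 -1  0  0  1]
RREF → pivots at {X1,X2} ⇒ r = 2
n=7, r=2 ⇒ 5 dimensionless groups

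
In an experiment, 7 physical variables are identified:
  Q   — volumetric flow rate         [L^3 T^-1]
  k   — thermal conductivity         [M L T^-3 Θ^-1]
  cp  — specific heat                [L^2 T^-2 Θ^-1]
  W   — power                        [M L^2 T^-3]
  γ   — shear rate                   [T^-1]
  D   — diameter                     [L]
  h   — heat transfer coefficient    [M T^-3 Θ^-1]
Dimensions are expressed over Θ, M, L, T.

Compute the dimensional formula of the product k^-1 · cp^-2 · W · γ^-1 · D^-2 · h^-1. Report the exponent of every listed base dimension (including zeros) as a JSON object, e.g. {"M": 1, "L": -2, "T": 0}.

{"Θ": 4, "M": -1, "L": -5, "T": 8}

Write exponents as rows Θ,M,L,T / cols Q,k,cp,W,γ,D,h:
  Θ: [ 0 -1 -1  0  0  0 -1]
  M: [ 0  1  0  1  0  0  1]
  L: [ 3  1  2  2  0  1  0]
  T: [-1 -3 -2 -3 -1  0 -3]
  [Θ]: (-1)·-1+(-2)·-1+(1)·0+(-1)·0+(-2)·0+(-1)·-1 = 4
  [M]: (-1)·1+(-2)·0+(1)·1+(-1)·0+(-2)·0+(-1)·1 = -1
  [L]: (-1)·1+(-2)·2+(1)·2+(-1)·0+(-2)·1+(-1)·0 = -5
  [T]: (-1)·-3+(-2)·-2+(1)·-3+(-1)·-1+(-2)·0+(-1)·-3 = 8
⇒ Θ^4 M^-1 L^-5 T^8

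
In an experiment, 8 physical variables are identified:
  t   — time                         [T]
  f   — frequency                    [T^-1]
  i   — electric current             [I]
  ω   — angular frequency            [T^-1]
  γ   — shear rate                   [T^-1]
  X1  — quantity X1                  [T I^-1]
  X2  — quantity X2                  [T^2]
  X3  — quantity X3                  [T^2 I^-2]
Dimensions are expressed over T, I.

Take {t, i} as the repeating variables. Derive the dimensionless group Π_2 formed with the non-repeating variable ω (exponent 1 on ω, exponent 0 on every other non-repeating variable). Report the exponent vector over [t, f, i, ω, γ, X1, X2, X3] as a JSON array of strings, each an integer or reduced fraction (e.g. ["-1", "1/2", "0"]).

["1", "0", "0", "1", "0", "0", "0", "0"]

Write exponents as rows T,I / cols t,f,i,ω,γ,X1,X2,X3:
  T: [ 1 -1  0 -1 -1  1  2  2]
  I: [ 0  0  1  0  0 -1  0 -2]
Echelon form has 2 nonzero rows (pivots: t,i)
Repeat: t,i; free: f,ω,γ,X1,X2,X3
RREF:
  r0: [   1   -1    0   -1   -1    1    2    2]
  r1: [   0    0    1    0    0   -1    0   -2]
Fix exponent of ω at 1, f at 0, γ at 0, X1 at 0, X2 at 0, X3 at 0; solve each RREF row for its pivot's exponent:
  r0: exp(t) + (-1)·1 = 0 ⇒ exp(t) = 1
  r1: exp(i) + (0)·1 = 0 ⇒ exp(i) = 0
Π_2 = t · ω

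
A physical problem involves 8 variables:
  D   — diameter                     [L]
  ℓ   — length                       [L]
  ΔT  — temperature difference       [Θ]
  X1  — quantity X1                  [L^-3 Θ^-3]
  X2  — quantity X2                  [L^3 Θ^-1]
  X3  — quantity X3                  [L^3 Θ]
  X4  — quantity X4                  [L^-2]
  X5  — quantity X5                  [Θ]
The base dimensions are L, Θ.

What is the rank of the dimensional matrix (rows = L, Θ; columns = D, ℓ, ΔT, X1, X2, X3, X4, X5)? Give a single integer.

Exponent matrix [L,Θ] × [D,ℓ,ΔT,X1,X2,X3,X4,X5]:
  L: [ 1  1  0 -3  3  3 -2  0]
  Θ: [ 0  0  1 -3 -1  1  0  1]
Row reduction gives pivot columns D,ΔT; rank = 2

2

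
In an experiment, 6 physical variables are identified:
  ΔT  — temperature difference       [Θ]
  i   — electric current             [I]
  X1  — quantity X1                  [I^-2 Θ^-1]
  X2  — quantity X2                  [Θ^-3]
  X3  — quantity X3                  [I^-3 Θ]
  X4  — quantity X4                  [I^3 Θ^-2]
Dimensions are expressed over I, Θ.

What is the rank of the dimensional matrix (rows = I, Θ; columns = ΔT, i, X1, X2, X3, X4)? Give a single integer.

2

Write exponents as rows I,Θ / cols ΔT,i,X1,X2,X3,X4:
  I: [ 0  1 -2  0 -3  3]
  Θ: [ 1  0 -1 -3  1 -2]
Row reduction gives pivot columns ΔT,i; rank = 2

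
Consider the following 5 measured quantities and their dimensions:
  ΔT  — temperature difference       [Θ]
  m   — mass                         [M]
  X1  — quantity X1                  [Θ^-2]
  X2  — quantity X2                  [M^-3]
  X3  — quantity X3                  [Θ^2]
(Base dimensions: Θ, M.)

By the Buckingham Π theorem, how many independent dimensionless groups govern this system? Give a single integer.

3

Write exponents as rows Θ,M / cols ΔT,m,X1,X2,X3:
  Θ: [ 1  0 -2  0  2]
  M: [ 0  1  0 -3  0]
Row reduction gives pivot columns ΔT,m; rank = 2
5 vars − rank 2 = 3 Π groups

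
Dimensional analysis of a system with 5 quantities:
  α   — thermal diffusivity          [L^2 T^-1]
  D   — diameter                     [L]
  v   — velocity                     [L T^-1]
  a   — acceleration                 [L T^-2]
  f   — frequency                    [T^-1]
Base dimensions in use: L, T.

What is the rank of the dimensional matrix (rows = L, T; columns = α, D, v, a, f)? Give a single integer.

Dimensional matrix (L×T by α×D×v×a×f):
  L: [ 2  1  1  1  0]
  T: [-1  0 -1 -2 -1]
Echelon form has 2 nonzero rows (pivots: α,D)

2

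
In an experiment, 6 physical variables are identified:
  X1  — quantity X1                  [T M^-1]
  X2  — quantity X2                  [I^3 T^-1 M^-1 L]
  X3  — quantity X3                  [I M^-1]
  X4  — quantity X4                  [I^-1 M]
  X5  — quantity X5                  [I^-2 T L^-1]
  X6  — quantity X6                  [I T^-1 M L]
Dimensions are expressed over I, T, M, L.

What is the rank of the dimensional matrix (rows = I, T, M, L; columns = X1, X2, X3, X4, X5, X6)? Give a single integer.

3

Dimensional matrix (I×T×M×L by X1×X2×X3×X4×X5×X6):
  I: [ 0  3  1 -1 -2  1]
  T: [ 1 -1  0  0  1 -1]
  M: [-1 -1 -1  1  0  1]
  L: [ 0  1  0  0 -1  1]
RREF → pivots at {X1,X2,X3} ⇒ r = 3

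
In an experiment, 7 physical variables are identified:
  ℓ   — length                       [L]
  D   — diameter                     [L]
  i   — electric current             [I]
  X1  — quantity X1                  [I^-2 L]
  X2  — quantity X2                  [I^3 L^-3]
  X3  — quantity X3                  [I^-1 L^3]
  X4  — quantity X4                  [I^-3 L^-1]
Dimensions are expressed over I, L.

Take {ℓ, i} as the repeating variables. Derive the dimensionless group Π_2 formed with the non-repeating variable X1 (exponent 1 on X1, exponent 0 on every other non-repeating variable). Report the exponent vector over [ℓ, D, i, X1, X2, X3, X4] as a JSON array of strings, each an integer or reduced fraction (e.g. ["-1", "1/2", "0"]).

Dimensional matrix (I×L by ℓ×D×i×X1×X2×X3×X4):
  I: [ 0  0  1 -2  3 -1 -3]
  L: [ 1  1  0  1 -3  3 -1]
Echelon form has 2 nonzero rows (pivots: ℓ,i)
Repeat: ℓ,i; free: D,X1,X2,X3,X4
RREF:
  r0: [   1    1    0    1   -3    3   -1]
  r1: [   0    0    1   -2    3   -1   -3]
Fix exponent of X1 at 1, D at 0, X2 at 0, X3 at 0, X4 at 0; solve each RREF row for its pivot's exponent:
  r0: exp(ℓ) + (1)·1 = 0 ⇒ exp(ℓ) = -1
  r1: exp(i) + (-2)·1 = 0 ⇒ exp(i) = 2
Π_2 = ℓ^-1 · i^2 · X1

["-1", "0", "2", "1", "0", "0", "0"]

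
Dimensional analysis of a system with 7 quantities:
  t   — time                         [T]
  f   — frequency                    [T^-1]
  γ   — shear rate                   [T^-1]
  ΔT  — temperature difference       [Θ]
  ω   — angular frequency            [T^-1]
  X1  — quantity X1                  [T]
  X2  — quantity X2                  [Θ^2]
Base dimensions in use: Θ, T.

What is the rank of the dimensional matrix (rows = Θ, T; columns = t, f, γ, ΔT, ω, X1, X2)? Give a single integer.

2

Exponent matrix [Θ,T] × [t,f,γ,ΔT,ω,X1,X2]:
  Θ: [ 0  0  0  1  0  0  2]
  T: [ 1 -1 -1  0 -1  1  0]
Row reduction gives pivot columns t,ΔT; rank = 2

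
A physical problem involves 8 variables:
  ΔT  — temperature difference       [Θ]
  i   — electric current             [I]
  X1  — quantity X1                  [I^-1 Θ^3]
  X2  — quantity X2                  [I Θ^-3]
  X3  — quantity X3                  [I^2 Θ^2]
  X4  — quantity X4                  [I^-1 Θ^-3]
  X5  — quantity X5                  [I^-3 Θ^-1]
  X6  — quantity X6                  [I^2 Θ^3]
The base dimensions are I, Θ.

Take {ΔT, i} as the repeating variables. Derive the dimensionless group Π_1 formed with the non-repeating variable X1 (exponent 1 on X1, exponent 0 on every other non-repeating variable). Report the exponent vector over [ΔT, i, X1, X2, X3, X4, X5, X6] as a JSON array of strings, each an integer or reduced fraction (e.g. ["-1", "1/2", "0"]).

["-3", "1", "1", "0", "0", "0", "0", "0"]

Dimensional matrix (I×Θ by ΔT×i×X1×X2×X3×X4×X5×X6):
  I: [ 0  1 -1  1  2 -1 -3  2]
  Θ: [ 1  0  3 -3  2 -3 -1  3]
Row reduction gives pivot columns ΔT,i; rank = 2
Repeat: ΔT,i; free: X1,X2,X3,X4,X5,X6
RREF:
  r0: [   1    0    3   -3    2   -3   -1    3]
  r1: [   0    1   -1    1    2   -1   -3    2]
Fix exponent of X1 at 1, X2 at 0, X3 at 0, X4 at 0, X5 at 0, X6 at 0; solve each RREF row for its pivot's exponent:
  r0: exp(ΔT) + (3)·1 = 0 ⇒ exp(ΔT) = -3
  r1: exp(i) + (-1)·1 = 0 ⇒ exp(i) = 1
Π_1 = ΔT^-3 · i · X1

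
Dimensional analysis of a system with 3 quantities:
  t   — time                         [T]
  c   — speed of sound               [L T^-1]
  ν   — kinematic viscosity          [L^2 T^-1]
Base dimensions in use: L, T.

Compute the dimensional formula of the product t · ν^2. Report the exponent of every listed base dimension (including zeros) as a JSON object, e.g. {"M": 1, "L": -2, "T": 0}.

Dimensional matrix (L×T by t×c×ν):
  L: [ 0  1  2]
  T: [ 1 -1 -1]
  [L]: (1)·0+(2)·2 = 4
  [T]: (1)·1+(2)·-1 = -1
⇒ L^4 T^-1

{"L": 4, "T": -1}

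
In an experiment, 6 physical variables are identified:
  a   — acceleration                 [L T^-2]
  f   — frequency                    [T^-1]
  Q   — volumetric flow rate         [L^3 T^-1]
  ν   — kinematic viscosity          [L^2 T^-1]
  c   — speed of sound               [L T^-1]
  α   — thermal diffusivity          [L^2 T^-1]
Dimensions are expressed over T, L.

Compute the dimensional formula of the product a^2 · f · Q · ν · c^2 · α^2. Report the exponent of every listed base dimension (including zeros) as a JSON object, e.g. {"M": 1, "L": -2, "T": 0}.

Write exponents as rows T,L / cols a,f,Q,ν,c,α:
  T: [-2 -1 -1 -1 -1 -1]
  L: [ 1  0  3  2  1  2]
  [T]: (2)·-2+(1)·-1+(1)·-1+(1)·-1+(2)·-1+(2)·-1 = -11
  [L]: (2)·1+(1)·0+(1)·3+(1)·2+(2)·1+(2)·2 = 13
⇒ T^-11 L^13

{"T": -11, "L": 13}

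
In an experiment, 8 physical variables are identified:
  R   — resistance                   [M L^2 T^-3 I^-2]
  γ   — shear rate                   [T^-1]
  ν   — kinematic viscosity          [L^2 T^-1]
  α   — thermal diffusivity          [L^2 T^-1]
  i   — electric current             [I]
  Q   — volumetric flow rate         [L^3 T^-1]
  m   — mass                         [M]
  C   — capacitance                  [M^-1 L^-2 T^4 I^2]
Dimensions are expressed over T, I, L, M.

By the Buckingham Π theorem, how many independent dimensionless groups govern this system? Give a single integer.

Write exponents as rows T,I,L,M / cols R,γ,ν,α,i,Q,m,C:
  T: [-3 -1 -1 -1  0 -1  0  4]
  I: [-2  0  0  0  1  0  0  2]
  L: [ 2  0  2  2  0  3  0 -2]
  M: [ 1  0  0  0  0  0  1 -1]
RREF → pivots at {R,γ,ν,i} ⇒ r = 4
Π count = n − r = 8 − 4 = 4

4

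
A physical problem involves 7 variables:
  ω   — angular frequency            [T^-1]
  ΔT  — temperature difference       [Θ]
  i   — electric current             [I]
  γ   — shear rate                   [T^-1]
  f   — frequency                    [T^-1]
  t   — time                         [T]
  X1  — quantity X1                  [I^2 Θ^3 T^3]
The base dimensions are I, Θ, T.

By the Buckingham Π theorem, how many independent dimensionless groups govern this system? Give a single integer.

Dimensional matrix (I×Θ×T by ω×ΔT×i×γ×f×t×X1):
  I: [ 0  0  1  0  0  0  2]
  Θ: [ 0  1  0  0  0  0  3]
  T: [-1  0  0 -1 -1  1  3]
Echelon form has 3 nonzero rows (pivots: ω,ΔT,i)
Π count = n − r = 7 − 3 = 4

4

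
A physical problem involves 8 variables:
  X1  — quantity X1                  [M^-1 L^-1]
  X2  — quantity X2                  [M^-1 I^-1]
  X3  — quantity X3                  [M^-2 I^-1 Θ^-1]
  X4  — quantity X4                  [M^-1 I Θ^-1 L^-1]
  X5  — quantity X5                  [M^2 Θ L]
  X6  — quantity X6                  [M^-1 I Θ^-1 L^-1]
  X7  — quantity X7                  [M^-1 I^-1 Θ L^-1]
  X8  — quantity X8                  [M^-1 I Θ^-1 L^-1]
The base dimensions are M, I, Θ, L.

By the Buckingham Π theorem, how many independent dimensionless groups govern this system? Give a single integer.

5

Exponent matrix [M,I,Θ,L] × [X1,X2,X3,X4,X5,X6,X7,X8]:
  M: [-1 -1 -2 -1  2 -1 -1 -1]
  I: [ 0 -1 -1  1  0  1 -1  1]
  Θ: [ 0  0 -1 -1  1 -1  1 -1]
  L: [-1  0  0 -1  1 -1 -1 -1]
Echelon form has 3 nonzero rows (pivots: X1,X2,X3)
n=8, r=3 ⇒ 5 dimensionless groups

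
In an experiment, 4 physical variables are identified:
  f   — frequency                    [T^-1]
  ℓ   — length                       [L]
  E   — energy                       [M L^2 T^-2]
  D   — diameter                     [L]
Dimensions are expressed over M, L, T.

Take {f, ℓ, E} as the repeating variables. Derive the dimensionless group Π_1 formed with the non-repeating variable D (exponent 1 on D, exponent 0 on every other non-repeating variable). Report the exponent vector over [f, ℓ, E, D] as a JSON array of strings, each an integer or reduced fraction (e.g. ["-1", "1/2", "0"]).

Exponent matrix [M,L,T] × [f,ℓ,E,D]:
  M: [ 0  0  1  0]
  L: [ 0  1  2  1]
  T: [-1  0 -2  0]
Echelon form has 3 nonzero rows (pivots: f,ℓ,E)
Repeat: f,ℓ,E; free: D
RREF:
  r0: [   1    0    0    0]
  r1: [   0    1    0    1]
  r2: [   0    0    1    0]
Fix exponent of D at 1; solve each RREF row for its pivot's exponent:
  r0: exp(f) + (0)·1 = 0 ⇒ exp(f) = 0
  r1: exp(ℓ) + (1)·1 = 0 ⇒ exp(ℓ) = -1
  r2: exp(E) + (0)·1 = 0 ⇒ exp(E) = 0
Π_1 = ℓ^-1 · D

["0", "-1", "0", "1"]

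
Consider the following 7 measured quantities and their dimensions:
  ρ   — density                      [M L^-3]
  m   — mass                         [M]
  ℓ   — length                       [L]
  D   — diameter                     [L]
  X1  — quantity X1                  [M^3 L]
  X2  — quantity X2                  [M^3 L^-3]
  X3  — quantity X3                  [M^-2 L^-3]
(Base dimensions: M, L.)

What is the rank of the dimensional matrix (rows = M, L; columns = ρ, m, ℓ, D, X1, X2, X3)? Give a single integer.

Write exponents as rows M,L / cols ρ,m,ℓ,D,X1,X2,X3:
  M: [ 1  1  0  0  3  3 -2]
  L: [-3  0  1  1  1 -3 -3]
RREF → pivots at {ρ,m} ⇒ r = 2

2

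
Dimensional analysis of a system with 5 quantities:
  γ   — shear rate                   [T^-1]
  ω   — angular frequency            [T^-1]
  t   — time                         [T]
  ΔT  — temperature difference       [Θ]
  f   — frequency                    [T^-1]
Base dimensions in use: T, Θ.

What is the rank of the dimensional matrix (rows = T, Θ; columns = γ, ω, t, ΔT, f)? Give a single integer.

Dimensional matrix (T×Θ by γ×ω×t×ΔT×f):
  T: [-1 -1  1  0 -1]
  Θ: [ 0  0  0  1  0]
Echelon form has 2 nonzero rows (pivots: γ,ΔT)

2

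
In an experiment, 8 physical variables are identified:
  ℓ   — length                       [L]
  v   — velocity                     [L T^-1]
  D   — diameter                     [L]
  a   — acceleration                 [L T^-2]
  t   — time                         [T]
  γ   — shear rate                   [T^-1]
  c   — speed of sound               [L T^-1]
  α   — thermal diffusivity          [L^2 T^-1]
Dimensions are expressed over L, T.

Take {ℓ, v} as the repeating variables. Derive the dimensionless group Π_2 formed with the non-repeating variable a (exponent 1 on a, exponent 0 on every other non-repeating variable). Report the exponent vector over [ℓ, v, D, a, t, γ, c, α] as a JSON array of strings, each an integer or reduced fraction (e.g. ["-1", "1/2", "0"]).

["1", "-2", "0", "1", "0", "0", "0", "0"]

Write exponents as rows L,T / cols ℓ,v,D,a,t,γ,c,α:
  L: [ 1  1  1  1  0  0  1  2]
  T: [ 0 -1  0 -2  1 -1 -1 -1]
RREF → pivots at {ℓ,v} ⇒ r = 2
Pivot set = {ℓ,v}, free = {D,a,t,γ,c,α}
RREF:
  r0: [   1    0    1   -1    1   -1    0    1]
  r1: [   0    1    0    2   -1    1    1    1]
Fix exponent of a at 1, D at 0, t at 0, γ at 0, c at 0, α at 0; solve each RREF row for its pivot's exponent:
  r0: exp(ℓ) + (-1)·1 = 0 ⇒ exp(ℓ) = 1
  r1: exp(v) + (2)·1 = 0 ⇒ exp(v) = -2
Π_2 = ℓ · v^-2 · a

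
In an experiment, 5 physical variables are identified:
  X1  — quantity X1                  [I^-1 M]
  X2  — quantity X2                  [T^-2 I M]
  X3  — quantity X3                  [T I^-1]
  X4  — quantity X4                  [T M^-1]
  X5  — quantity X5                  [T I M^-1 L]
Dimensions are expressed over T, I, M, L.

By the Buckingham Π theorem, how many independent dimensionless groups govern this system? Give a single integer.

2

Dimensional matrix (T×I×M×L by X1×X2×X3×X4×X5):
  T: [ 0 -2  1  1  1]
  I: [-1  1 -1  0  1]
  M: [ 1  1  0 -1 -1]
  L: [ 0  0  0  0  1]
Echelon form has 3 nonzero rows (pivots: X1,X2,X5)
5 vars − rank 3 = 2 Π groups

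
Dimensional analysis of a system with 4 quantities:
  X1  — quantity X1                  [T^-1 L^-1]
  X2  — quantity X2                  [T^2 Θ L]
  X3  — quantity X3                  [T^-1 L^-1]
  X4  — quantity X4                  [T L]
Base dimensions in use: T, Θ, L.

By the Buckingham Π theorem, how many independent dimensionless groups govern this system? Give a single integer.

Exponent matrix [T,Θ,L] × [X1,X2,X3,X4]:
  T: [-1  2 -1  1]
  Θ: [ 0  1  0  0]
  L: [-1  1 -1  1]
RREF → pivots at {X1,X2} ⇒ r = 2
Π count = n − r = 4 − 2 = 2

2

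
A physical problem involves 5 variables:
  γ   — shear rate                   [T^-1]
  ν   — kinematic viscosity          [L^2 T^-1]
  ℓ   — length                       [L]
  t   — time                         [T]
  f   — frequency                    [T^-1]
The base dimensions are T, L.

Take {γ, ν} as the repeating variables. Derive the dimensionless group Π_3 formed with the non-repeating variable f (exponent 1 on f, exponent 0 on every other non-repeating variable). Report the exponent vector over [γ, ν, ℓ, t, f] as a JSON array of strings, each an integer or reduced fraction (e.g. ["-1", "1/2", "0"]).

Exponent matrix [T,L] × [γ,ν,ℓ,t,f]:
  T: [-1 -1  0  1 -1]
  L: [ 0  2  1  0  0]
Row reduction gives pivot columns γ,ν; rank = 2
Pivot set = {γ,ν}, free = {ℓ,t,f}
RREF:
  r0: [   1    0 -1/2   -1    1]
  r1: [   0    1  1/2    0    0]
Fix exponent of f at 1, ℓ at 0, t at 0; solve each RREF row for its pivot's exponent:
  r0: exp(γ) + (1)·1 = 0 ⇒ exp(γ) = -1
  r1: exp(ν) + (0)·1 = 0 ⇒ exp(ν) = 0
Π_3 = γ^-1 · f

["-1", "0", "0", "0", "1"]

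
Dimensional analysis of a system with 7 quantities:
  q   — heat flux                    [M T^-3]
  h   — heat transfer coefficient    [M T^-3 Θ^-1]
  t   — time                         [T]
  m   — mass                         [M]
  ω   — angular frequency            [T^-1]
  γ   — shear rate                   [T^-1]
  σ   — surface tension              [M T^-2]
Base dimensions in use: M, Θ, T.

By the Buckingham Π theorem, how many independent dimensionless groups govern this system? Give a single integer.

Exponent matrix [M,Θ,T] × [q,h,t,m,ω,γ,σ]:
  M: [ 1  1  0  1  0  0  1]
  Θ: [ 0 -1  0  0  0  0  0]
  T: [-3 -3  1  0 -1 -1 -2]
Row reduction gives pivot columns q,h,t; rank = 3
Π count = n − r = 7 − 3 = 4

4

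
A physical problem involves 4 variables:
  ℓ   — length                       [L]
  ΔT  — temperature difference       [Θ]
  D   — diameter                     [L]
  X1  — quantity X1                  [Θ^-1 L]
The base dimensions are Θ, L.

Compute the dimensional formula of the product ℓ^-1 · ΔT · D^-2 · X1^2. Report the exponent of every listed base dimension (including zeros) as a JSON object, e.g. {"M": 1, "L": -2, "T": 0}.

{"Θ": -1, "L": -1}

Exponent matrix [Θ,L] × [ℓ,ΔT,D,X1]:
  Θ: [ 0  1  0 -1]
  L: [ 1  0  1  1]
  [Θ]: (-1)·0+(1)·1+(-2)·0+(2)·-1 = -1
  [L]: (-1)·1+(1)·0+(-2)·1+(2)·1 = -1
⇒ Θ^-1 L^-1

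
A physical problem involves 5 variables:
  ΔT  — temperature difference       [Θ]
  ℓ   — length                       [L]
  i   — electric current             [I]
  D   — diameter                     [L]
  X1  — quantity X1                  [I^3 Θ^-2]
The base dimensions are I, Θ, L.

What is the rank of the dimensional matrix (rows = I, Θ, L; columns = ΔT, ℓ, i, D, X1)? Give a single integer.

Dimensional matrix (I×Θ×L by ΔT×ℓ×i×D×X1):
  I: [ 0  0  1  0  3]
  Θ: [ 1  0  0  0 -2]
  L: [ 0  1  0  1  0]
Row reduction gives pivot columns ΔT,ℓ,i; rank = 3

3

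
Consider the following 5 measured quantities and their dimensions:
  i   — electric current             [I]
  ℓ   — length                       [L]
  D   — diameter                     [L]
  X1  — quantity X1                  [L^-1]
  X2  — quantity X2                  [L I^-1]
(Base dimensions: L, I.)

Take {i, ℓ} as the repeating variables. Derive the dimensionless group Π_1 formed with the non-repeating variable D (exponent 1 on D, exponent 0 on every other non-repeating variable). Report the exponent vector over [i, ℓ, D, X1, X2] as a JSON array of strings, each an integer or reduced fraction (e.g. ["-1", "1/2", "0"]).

["0", "-1", "1", "0", "0"]

Dimensional matrix (L×I by i×ℓ×D×X1×X2):
  L: [ 0  1  1 -1  1]
  I: [ 1  0  0  0 -1]
Echelon form has 2 nonzero rows (pivots: i,ℓ)
Pivot set = {i,ℓ}, free = {D,X1,X2}
RREF:
  r0: [   1    0    0    0   -1]
  r1: [   0    1    1   -1    1]
Fix exponent of D at 1, X1 at 0, X2 at 0; solve each RREF row for its pivot's exponent:
  r0: exp(i) + (0)·1 = 0 ⇒ exp(i) = 0
  r1: exp(ℓ) + (1)·1 = 0 ⇒ exp(ℓ) = -1
Π_1 = ℓ^-1 · D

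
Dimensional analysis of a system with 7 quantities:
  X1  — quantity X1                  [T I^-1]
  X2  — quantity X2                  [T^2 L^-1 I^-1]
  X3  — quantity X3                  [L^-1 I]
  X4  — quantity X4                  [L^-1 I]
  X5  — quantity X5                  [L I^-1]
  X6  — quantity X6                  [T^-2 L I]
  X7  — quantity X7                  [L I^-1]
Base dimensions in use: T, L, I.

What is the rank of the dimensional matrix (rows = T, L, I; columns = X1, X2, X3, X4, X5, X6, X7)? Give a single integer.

2

Write exponents as rows T,L,I / cols X1,X2,X3,X4,X5,X6,X7:
  T: [ 1  2  0  0  0 -2  0]
  L: [ 0 -1 -1 -1  1  1  1]
  I: [-1 -1  1  1 -1  1 -1]
Echelon form has 2 nonzero rows (pivots: X1,X2)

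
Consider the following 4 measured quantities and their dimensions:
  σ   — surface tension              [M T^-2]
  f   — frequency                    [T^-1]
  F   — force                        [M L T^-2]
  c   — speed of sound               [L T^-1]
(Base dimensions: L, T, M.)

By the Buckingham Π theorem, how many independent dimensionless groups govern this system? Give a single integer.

1

Exponent matrix [L,T,M] × [σ,f,F,c]:
  L: [ 0  0  1  1]
  T: [-2 -1 -2 -1]
  M: [ 1  0  1  0]
Echelon form has 3 nonzero rows (pivots: σ,f,F)
Π count = n − r = 4 − 3 = 1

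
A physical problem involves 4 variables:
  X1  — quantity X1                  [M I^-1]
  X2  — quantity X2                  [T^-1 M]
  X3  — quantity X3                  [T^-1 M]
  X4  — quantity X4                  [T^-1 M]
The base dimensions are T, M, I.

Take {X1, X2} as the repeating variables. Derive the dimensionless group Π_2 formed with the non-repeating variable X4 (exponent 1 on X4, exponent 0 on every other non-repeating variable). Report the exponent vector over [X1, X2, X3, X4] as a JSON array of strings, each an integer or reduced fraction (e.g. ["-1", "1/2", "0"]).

["0", "-1", "0", "1"]

Dimensional matrix (T×M×I by X1×X2×X3×X4):
  T: [ 0 -1 -1 -1]
  M: [ 1  1  1  1]
  I: [-1  0  0  0]
Echelon form has 2 nonzero rows (pivots: X1,X2)
Pivot set = {X1,X2}, free = {X3,X4}
RREF:
  r0: [   1    0    0    0]
  r1: [   0    1    1    1]
  r2: [   0    0    0    0]
Fix exponent of X4 at 1, X3 at 0; solve each RREF row for its pivot's exponent:
  r0: exp(X1) + (0)·1 = 0 ⇒ exp(X1) = 0
  r1: exp(X2) + (1)·1 = 0 ⇒ exp(X2) = -1
Π_2 = X2^-1 · X4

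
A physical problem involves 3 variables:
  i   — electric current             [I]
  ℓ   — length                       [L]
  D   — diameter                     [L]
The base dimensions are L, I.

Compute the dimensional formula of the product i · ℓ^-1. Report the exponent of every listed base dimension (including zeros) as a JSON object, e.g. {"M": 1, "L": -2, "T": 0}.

{"L": -1, "I": 1}

Write exponents as rows L,I / cols i,ℓ,D:
  L: [ 0  1  1]
  I: [ 1  0  0]
  [L]: (1)·0+(-1)·1 = -1
  [I]: (1)·1+(-1)·0 = 1
⇒ L^-1 I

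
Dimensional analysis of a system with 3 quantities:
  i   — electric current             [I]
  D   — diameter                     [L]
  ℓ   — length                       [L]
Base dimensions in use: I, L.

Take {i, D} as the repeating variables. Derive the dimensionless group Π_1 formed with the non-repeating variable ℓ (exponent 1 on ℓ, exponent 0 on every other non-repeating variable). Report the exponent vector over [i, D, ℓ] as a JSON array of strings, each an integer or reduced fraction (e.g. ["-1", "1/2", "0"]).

Write exponents as rows I,L / cols i,D,ℓ:
  I: [ 1  0  0]
  L: [ 0  1  1]
RREF → pivots at {i,D} ⇒ r = 2
Pivot set = {i,D}, free = {ℓ}
RREF:
  r0: [   1    0    0]
  r1: [   0    1    1]
Fix exponent of ℓ at 1; solve each RREF row for its pivot's exponent:
  r0: exp(i) + (0)·1 = 0 ⇒ exp(i) = 0
  r1: exp(D) + (1)·1 = 0 ⇒ exp(D) = -1
Π_1 = D^-1 · ℓ

["0", "-1", "1"]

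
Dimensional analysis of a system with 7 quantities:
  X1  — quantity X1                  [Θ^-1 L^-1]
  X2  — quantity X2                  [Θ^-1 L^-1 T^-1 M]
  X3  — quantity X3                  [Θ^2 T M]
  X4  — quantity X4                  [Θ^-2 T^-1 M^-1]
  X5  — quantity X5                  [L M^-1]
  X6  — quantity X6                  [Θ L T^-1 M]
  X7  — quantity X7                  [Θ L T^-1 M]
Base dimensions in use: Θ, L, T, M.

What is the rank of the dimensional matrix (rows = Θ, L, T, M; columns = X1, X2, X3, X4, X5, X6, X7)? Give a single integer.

Write exponents as rows Θ,L,T,M / cols X1,X2,X3,X4,X5,X6,X7:
  Θ: [-1 -1  2 -2  0  1  1]
  L: [-1 -1  0  0  1  1  1]
  T: [ 0 -1  1 -1  0 -1 -1]
  M: [ 0  1  1 -1 -1  1  1]
Row reduction gives pivot columns X1,X2,X3; rank = 3

3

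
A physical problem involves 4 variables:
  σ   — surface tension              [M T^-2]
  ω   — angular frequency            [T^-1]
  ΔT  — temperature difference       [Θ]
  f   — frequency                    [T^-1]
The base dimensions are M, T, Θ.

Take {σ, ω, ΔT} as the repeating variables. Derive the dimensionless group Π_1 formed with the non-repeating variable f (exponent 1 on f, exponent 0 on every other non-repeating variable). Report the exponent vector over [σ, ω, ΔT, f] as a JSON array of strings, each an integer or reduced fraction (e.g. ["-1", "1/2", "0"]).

["0", "-1", "0", "1"]

Exponent matrix [M,T,Θ] × [σ,ω,ΔT,f]:
  M: [ 1  0  0  0]
  T: [-2 -1  0 -1]
  Θ: [ 0  0  1  0]
Echelon form has 3 nonzero rows (pivots: σ,ω,ΔT)
Pivot set = {σ,ω,ΔT}, free = {f}
RREF:
  r0: [   1    0    0    0]
  r1: [   0    1    0    1]
  r2: [   0    0    1    0]
Fix exponent of f at 1; solve each RREF row for its pivot's exponent:
  r0: exp(σ) + (0)·1 = 0 ⇒ exp(σ) = 0
  r1: exp(ω) + (1)·1 = 0 ⇒ exp(ω) = -1
  r2: exp(ΔT) + (0)·1 = 0 ⇒ exp(ΔT) = 0
Π_1 = ω^-1 · f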